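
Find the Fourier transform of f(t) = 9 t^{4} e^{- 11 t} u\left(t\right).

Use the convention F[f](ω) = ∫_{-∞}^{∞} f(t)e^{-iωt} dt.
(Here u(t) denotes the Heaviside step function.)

F(ω) = \frac{216}{\left(i \omega + 11\right)^{5}}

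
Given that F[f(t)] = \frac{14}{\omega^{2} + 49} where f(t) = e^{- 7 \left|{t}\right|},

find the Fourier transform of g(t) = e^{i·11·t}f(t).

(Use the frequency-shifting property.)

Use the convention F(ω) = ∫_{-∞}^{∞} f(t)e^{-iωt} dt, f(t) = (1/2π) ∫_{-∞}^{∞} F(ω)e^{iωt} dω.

F[g](ω) = \frac{14}{\left(\omega - 11\right)^{2} + 49}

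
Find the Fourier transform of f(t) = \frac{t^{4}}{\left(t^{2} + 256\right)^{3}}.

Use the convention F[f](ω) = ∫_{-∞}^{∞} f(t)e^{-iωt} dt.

F(ω) = \frac{\pi \left(256 \omega^{2} - 80 \left|{\omega}\right| + 3\right) e^{- 16 \left|{\omega}\right|}}{128}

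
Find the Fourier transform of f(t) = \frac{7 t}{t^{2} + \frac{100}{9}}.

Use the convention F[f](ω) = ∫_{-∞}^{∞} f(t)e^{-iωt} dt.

F(ω) = - 7 i \pi e^{- \frac{10 \left|{\omega}\right|}{3}} \operatorname{sign}{\left(\omega \right)}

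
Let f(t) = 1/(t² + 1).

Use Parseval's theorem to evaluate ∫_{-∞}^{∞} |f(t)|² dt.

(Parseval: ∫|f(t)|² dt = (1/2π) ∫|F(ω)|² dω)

∫|f(t)|² dt = \frac{\pi}{2}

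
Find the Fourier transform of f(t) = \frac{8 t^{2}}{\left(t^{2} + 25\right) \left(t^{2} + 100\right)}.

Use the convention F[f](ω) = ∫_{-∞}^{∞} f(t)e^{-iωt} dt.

F(ω) = \frac{8 \pi \left(2 - e^{5 \left|{\omega}\right|}\right) e^{- 10 \left|{\omega}\right|}}{15}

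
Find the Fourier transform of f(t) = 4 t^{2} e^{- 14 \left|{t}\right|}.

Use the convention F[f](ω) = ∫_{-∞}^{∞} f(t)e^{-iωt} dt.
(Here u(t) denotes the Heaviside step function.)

F(ω) = \frac{224 \left(196 - 3 \omega^{2}\right)}{\left(\omega^{2} + 196\right)^{3}}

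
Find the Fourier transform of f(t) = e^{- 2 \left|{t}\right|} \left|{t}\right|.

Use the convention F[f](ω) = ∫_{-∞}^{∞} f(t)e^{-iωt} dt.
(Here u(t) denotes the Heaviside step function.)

F(ω) = \frac{2 \left(4 - \omega^{2}\right)}{\left(\omega^{2} + 4\right)^{2}}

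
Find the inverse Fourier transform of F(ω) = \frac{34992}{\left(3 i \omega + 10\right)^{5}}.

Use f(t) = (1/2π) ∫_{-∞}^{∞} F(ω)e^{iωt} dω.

f(t) = 6 t^{4} e^{- \frac{10 t}{3}} u\left(t\right)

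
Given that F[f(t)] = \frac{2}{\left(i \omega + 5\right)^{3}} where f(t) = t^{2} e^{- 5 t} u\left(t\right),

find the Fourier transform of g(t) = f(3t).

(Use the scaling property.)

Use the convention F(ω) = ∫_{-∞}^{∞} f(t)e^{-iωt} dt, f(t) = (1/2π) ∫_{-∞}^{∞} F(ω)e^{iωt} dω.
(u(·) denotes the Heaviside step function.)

F[g](ω) = \frac{18}{\left(i \omega + 15\right)^{3}}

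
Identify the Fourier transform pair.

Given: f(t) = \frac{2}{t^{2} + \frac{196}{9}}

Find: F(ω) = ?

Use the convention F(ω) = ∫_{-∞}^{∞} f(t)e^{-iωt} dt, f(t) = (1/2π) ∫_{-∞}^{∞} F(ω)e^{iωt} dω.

F(ω) = \frac{3 \pi e^{- \frac{14 \left|{\omega}\right|}{3}}}{7}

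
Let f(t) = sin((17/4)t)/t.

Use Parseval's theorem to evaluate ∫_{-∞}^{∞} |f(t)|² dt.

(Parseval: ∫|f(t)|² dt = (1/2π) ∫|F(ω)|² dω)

∫|f(t)|² dt = \frac{17 \pi}{4}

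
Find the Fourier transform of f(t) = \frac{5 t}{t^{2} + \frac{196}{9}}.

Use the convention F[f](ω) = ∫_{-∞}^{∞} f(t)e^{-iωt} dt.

F(ω) = - 5 i \pi e^{- \frac{14 \left|{\omega}\right|}{3}} \operatorname{sign}{\left(\omega \right)}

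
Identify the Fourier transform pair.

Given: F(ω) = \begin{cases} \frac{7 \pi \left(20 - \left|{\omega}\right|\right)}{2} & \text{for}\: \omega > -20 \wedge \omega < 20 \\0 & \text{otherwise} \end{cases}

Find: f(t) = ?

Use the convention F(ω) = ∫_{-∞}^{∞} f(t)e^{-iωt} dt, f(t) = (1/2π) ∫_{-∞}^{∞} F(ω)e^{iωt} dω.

f(t) = \frac{7 \sin^{2}{\left(10 t \right)}}{t^{2}}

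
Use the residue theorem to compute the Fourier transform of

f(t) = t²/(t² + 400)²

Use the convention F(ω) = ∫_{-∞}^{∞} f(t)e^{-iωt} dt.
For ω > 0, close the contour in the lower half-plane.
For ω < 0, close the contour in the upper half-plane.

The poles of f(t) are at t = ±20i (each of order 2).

Let g(z) = f(z)e^{-iωz}; for large |z| the factor e^{-iωz} decays in the lower half-plane when ω > 0 and in the upper half-plane when ω < 0.

Case ω > 0 (lower half-plane, clockwise contour ⇒ F(ω) = -2πi·ΣRes):
  Res_{z = - 20 i} g(z) = \frac{i \left(1 - 20 \omega\right) e^{- 20 \omega}}{80} (pole of order 2)
  F(ω) = -2πi·ΣRes = \frac{\pi \left(1 - 20 \omega\right) e^{- 20 \omega}}{40}

Case ω < 0 (upper half-plane, counterclockwise contour ⇒ F(ω) = +2πi·ΣRes):
  Res_{z = 20 i} g(z) = \frac{i \left(- 20 \omega - 1\right) e^{20 \omega}}{80} (pole of order 2)
  F(ω) = 2πi·ΣRes = \frac{\pi \left(20 \omega + 1\right) e^{20 \omega}}{40}

Both cases combine into a single formula in |ω|:

F(ω) = \frac{\pi \left(1 - 20 \left|{\omega}\right|\right) e^{- 20 \left|{\omega}\right|}}{40}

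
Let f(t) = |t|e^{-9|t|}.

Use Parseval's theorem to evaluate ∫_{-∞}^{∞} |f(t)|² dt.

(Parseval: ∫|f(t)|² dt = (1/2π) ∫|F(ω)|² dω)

∫|f(t)|² dt = \frac{1}{1458}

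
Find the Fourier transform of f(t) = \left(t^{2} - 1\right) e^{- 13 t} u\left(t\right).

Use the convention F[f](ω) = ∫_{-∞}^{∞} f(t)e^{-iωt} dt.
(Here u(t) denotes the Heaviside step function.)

F(ω) = \frac{2 i \omega - \left(i \omega + 13\right)^{3} + 26}{\left(i \omega + 13\right)^{4}}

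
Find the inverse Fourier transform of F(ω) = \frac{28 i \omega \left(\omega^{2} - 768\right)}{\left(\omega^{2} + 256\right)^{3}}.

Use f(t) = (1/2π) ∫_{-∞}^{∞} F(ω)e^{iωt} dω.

f(t) = 7 t e^{- 16 \left|{t}\right|} \left|{t}\right|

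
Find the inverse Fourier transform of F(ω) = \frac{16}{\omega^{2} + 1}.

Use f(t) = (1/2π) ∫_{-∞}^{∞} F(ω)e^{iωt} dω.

f(t) = 8 e^{- \left|{t}\right|}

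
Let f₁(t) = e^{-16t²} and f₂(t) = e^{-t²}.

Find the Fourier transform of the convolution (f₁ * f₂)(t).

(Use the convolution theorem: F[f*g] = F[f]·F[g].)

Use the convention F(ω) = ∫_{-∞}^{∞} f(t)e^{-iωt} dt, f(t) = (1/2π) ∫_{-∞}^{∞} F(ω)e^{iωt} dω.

F[f₁*f₂](ω) = \frac{\pi e^{- \frac{17 \omega^{2}}{64}}}{4}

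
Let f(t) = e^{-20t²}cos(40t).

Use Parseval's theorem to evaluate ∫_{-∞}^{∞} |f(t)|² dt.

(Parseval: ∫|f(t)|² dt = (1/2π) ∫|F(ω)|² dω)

∫|f(t)|² dt = \frac{\sqrt{10} \sqrt{\pi} \left(1 + e^{40}\right)}{40 e^{40}}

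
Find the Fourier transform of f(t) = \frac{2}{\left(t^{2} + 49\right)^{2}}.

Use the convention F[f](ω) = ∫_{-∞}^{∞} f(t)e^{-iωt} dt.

F(ω) = \frac{\pi \left(7 \left|{\omega}\right| + 1\right) e^{- 7 \left|{\omega}\right|}}{343}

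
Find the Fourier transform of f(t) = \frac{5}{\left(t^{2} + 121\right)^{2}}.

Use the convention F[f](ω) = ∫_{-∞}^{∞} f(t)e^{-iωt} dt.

F(ω) = \frac{5 \pi \left(11 \left|{\omega}\right| + 1\right) e^{- 11 \left|{\omega}\right|}}{2662}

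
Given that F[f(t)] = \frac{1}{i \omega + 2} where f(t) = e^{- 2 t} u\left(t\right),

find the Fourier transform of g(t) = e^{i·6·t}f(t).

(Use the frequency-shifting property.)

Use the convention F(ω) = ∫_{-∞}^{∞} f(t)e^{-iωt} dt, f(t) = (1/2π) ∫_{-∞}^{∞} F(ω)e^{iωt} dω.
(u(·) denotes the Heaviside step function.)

F[g](ω) = \frac{1}{i \left(\omega - 6\right) + 2}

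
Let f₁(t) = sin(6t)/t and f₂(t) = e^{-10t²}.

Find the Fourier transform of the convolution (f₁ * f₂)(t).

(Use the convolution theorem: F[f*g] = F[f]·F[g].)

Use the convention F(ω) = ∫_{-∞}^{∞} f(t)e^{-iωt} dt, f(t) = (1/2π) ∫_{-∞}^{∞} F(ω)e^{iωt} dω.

F[f₁*f₂](ω) = \begin{cases} \frac{\sqrt{10} \pi^{\frac{3}{2}} e^{- \frac{\omega^{2}}{40}}}{10} & \text{for}\: \omega > -6 \wedge \omega < 6 \\0 & \text{otherwise} \end{cases}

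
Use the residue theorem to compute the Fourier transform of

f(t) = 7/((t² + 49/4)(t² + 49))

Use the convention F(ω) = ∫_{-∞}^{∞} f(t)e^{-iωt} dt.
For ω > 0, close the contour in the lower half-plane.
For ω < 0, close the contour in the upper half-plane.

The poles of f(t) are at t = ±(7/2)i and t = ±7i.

Let g(z) = f(z)e^{-iωz}; for large |z| the factor e^{-iωz} decays in the lower half-plane when ω > 0 and in the upper half-plane when ω < 0.

Case ω > 0 (lower half-plane, clockwise contour ⇒ F(ω) = -2πi·ΣRes):
  Res_{z = - \frac{7 i}{2}} g(z) = \frac{4 i e^{- \frac{7 \omega}{2}}}{147}
  Res_{z = - 7 i} g(z) = - \frac{2 i e^{- 7 \omega}}{147}
  F(ω) = -2πi·ΣRes = - \frac{4 \pi e^{- 7 \omega}}{147} + \frac{8 \pi e^{- \frac{7 \omega}{2}}}{147}

Case ω < 0 (upper half-plane, counterclockwise contour ⇒ F(ω) = +2πi·ΣRes):
  Res_{z = \frac{7 i}{2}} g(z) = - \frac{4 i e^{\frac{7 \omega}{2}}}{147}
  Res_{z = 7 i} g(z) = \frac{2 i e^{7 \omega}}{147}
  F(ω) = 2πi·ΣRes = \frac{4 \pi \left(2 e^{\frac{7 \omega}{2}} - e^{7 \omega}\right)}{147}

Both cases combine into a single formula in |ω|:

F(ω) = - \frac{4 \pi e^{- 7 \left|{\omega}\right|}}{147} + \frac{8 \pi e^{- \frac{7 \left|{\omega}\right|}{2}}}{147}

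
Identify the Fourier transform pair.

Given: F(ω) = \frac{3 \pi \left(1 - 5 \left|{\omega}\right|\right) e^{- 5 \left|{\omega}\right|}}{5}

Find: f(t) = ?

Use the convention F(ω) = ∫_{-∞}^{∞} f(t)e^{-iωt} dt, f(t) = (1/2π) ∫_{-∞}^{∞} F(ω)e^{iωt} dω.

f(t) = \frac{6 t^{2}}{\left(t^{2} + 25\right)^{2}}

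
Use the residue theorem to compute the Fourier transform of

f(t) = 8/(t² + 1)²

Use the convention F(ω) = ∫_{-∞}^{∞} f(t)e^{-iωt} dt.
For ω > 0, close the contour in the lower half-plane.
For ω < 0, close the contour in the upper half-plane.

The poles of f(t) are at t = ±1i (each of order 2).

Let g(z) = f(z)e^{-iωz}; for large |z| the factor e^{-iωz} decays in the lower half-plane when ω > 0 and in the upper half-plane when ω < 0.

Case ω > 0 (lower half-plane, clockwise contour ⇒ F(ω) = -2πi·ΣRes):
  Res_{z = - i} g(z) = 2 i \left(\omega + 1\right) e^{- \omega} (pole of order 2)
  F(ω) = -2πi·ΣRes = 4 \pi \left(\omega + 1\right) e^{- \omega}

Case ω < 0 (upper half-plane, counterclockwise contour ⇒ F(ω) = +2πi·ΣRes):
  Res_{z = i} g(z) = 2 i \left(\omega - 1\right) e^{\omega} (pole of order 2)
  F(ω) = 2πi·ΣRes = 4 \pi \left(1 - \omega\right) e^{\omega}

Both cases combine into a single formula in |ω|:

F(ω) = 4 \pi \left(\left|{\omega}\right| + 1\right) e^{- \left|{\omega}\right|}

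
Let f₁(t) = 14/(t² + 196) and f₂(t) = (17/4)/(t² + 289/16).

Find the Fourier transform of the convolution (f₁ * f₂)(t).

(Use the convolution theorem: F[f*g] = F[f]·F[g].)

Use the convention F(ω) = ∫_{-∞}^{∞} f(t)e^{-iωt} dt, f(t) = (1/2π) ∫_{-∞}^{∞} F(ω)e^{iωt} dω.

F[f₁*f₂](ω) = \pi^{2} e^{- \frac{73 \left|{\omega}\right|}{4}}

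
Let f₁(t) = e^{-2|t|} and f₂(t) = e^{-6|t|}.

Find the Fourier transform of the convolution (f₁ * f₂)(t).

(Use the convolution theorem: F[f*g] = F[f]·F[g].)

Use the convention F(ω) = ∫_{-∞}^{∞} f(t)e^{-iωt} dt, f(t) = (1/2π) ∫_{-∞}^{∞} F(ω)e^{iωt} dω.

F[f₁*f₂](ω) = \frac{48}{\left(\omega^{2} + 4\right) \left(\omega^{2} + 36\right)}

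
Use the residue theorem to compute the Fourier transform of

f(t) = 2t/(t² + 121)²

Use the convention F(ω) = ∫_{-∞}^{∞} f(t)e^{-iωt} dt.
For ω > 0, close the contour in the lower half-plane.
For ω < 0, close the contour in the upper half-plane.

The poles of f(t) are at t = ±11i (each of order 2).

Let g(z) = f(z)e^{-iωz}; for large |z| the factor e^{-iωz} decays in the lower half-plane when ω > 0 and in the upper half-plane when ω < 0.

Case ω > 0 (lower half-plane, clockwise contour ⇒ F(ω) = -2πi·ΣRes):
  Res_{z = - 11 i} g(z) = \frac{\omega e^{- 11 \omega}}{22} (pole of order 2)
  F(ω) = -2πi·ΣRes = - \frac{i \pi \omega e^{- 11 \omega}}{11}

Case ω < 0 (upper half-plane, counterclockwise contour ⇒ F(ω) = +2πi·ΣRes):
  Res_{z = 11 i} g(z) = - \frac{\omega e^{11 \omega}}{22} (pole of order 2)
  F(ω) = 2πi·ΣRes = - \frac{i \pi \omega e^{11 \omega}}{11}

Both cases combine into a single formula in |ω|:

F(ω) = - \frac{i \pi \omega e^{- 11 \left|{\omega}\right|}}{11}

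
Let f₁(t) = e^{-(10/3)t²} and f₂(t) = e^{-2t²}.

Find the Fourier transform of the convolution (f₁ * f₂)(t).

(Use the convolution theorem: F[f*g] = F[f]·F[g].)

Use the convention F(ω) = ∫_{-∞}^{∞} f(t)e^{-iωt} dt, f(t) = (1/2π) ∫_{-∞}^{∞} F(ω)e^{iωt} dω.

F[f₁*f₂](ω) = \frac{\sqrt{15} \pi e^{- \frac{\omega^{2}}{5}}}{10}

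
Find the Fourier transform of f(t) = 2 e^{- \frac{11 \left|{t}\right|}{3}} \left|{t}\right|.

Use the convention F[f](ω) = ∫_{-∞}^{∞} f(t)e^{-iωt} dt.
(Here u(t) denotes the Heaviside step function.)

F(ω) = \frac{36 \left(121 - 9 \omega^{2}\right)}{\left(9 \omega^{2} + 121\right)^{2}}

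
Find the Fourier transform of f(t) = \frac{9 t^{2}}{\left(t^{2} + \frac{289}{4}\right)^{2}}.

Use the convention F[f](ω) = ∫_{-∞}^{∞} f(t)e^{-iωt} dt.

F(ω) = \frac{9 \pi \left(2 - 17 \left|{\omega}\right|\right) e^{- \frac{17 \left|{\omega}\right|}{2}}}{34}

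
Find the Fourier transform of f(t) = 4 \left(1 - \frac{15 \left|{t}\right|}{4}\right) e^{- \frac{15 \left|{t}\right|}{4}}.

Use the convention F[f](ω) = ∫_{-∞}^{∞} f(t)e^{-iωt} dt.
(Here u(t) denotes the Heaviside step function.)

F(ω) = \frac{15360 \omega^{2}}{\left(16 \omega^{2} + 225\right)^{2}}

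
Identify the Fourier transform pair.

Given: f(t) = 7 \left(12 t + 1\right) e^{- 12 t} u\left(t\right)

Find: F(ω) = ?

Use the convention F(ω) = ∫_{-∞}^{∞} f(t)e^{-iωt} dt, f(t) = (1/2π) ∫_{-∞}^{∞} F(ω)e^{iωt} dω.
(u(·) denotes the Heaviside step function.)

F(ω) = \frac{7 \left(- i \omega - 24\right)}{\omega^{2} - 24 i \omega - 144}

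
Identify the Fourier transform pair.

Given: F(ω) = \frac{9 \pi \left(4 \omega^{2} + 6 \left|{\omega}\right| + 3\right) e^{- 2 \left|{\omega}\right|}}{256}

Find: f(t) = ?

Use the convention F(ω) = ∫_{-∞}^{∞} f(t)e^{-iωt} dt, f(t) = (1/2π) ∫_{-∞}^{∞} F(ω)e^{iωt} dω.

f(t) = \frac{9}{\left(t^{2} + 4\right)^{3}}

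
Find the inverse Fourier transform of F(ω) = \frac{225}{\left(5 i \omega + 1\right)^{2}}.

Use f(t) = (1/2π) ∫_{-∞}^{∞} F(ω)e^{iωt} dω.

f(t) = 9 t e^{- \frac{t}{5}} u\left(t\right)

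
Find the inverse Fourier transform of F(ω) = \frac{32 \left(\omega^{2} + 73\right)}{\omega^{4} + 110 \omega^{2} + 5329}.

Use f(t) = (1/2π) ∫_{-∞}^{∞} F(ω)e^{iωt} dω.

f(t) = 2 e^{- 8 \left|{t}\right|} \cos{\left(3 \left|{t}\right| \right)}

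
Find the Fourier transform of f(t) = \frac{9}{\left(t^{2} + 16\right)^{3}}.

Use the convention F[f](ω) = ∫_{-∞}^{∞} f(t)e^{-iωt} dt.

F(ω) = \frac{9 \pi \left(16 \omega^{2} + 12 \left|{\omega}\right| + 3\right) e^{- 4 \left|{\omega}\right|}}{8192}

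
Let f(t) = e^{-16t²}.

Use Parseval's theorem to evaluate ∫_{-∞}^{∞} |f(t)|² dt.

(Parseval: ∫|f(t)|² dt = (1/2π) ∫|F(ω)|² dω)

∫|f(t)|² dt = \frac{\sqrt{2} \sqrt{\pi}}{8}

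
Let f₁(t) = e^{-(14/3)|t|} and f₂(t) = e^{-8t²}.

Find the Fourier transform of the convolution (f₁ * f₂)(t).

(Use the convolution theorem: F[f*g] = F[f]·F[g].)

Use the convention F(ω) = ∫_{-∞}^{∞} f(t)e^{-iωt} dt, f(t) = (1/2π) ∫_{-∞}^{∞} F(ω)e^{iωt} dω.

F[f₁*f₂](ω) = \frac{21 \sqrt{2} \sqrt{\pi} e^{- \frac{\omega^{2}}{32}}}{9 \omega^{2} + 196}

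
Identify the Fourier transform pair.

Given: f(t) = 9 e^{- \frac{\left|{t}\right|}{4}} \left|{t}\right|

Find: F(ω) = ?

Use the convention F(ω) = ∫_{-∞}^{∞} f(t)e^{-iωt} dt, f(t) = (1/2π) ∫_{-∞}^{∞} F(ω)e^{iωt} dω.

F(ω) = \frac{288 \left(1 - 16 \omega^{2}\right)}{\left(16 \omega^{2} + 1\right)^{2}}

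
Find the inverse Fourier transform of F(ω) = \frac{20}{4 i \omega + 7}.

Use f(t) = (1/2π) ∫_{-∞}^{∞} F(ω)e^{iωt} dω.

f(t) = 5 e^{- \frac{7 t}{4}} u\left(t\right)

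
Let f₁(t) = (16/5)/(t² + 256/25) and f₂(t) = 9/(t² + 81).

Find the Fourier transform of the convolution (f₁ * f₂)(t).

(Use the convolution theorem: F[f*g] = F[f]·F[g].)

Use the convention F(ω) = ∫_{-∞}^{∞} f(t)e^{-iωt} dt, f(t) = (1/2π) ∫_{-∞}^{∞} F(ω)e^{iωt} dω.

F[f₁*f₂](ω) = \pi^{2} e^{- \frac{61 \left|{\omega}\right|}{5}}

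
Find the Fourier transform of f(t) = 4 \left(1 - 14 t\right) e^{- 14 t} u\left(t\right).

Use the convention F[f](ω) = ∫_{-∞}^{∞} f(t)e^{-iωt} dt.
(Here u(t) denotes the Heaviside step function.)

F(ω) = \frac{4 i \omega}{- \omega^{2} + 28 i \omega + 196}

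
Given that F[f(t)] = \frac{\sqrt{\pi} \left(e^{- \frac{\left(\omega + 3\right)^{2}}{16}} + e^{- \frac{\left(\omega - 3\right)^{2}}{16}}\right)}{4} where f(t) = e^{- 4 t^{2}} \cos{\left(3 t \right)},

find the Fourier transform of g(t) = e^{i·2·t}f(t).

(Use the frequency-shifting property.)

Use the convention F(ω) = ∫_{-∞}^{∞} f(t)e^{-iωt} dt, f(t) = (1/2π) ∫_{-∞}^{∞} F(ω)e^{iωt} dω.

F[g](ω) = \frac{\sqrt{\pi} \left(e^{\frac{3 \omega}{4}} + e^{\frac{3}{2}}\right) e^{- \frac{\omega^{2}}{16} - \frac{\omega}{8} - \frac{25}{16}}}{4}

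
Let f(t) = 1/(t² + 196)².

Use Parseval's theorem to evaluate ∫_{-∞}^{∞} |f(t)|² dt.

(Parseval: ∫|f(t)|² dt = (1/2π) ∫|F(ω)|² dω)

∫|f(t)|² dt = \frac{5 \pi}{1686616064}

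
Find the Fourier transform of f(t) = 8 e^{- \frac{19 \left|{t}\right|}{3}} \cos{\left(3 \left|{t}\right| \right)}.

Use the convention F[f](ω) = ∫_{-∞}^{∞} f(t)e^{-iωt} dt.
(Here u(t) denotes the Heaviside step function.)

F(ω) = \frac{912 \left(9 \omega^{2} + 442\right)}{81 \omega^{4} + 5040 \omega^{2} + 195364}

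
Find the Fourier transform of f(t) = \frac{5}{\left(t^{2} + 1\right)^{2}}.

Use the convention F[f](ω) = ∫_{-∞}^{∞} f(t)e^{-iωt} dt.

F(ω) = \frac{5 \pi \left(\left|{\omega}\right| + 1\right) e^{- \left|{\omega}\right|}}{2}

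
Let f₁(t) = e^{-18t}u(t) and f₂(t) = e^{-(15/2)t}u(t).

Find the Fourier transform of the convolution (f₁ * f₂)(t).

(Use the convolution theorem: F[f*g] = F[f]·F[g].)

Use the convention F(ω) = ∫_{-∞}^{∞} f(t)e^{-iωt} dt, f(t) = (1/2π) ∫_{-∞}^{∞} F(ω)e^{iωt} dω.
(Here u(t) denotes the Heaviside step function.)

F[f₁*f₂](ω) = \frac{2}{\left(i \omega + 18\right) \left(2 i \omega + 15\right)}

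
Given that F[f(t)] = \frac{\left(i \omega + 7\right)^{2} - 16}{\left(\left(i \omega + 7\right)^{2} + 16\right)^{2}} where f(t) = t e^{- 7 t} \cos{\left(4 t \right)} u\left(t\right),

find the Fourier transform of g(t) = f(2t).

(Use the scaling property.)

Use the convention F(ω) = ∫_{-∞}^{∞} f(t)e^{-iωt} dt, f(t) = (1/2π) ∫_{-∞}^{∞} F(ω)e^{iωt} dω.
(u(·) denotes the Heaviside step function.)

F[g](ω) = \frac{2 \left(\left(i \omega + 14\right)^{2} - 64\right)}{\left(\left(i \omega + 14\right)^{2} + 64\right)^{2}}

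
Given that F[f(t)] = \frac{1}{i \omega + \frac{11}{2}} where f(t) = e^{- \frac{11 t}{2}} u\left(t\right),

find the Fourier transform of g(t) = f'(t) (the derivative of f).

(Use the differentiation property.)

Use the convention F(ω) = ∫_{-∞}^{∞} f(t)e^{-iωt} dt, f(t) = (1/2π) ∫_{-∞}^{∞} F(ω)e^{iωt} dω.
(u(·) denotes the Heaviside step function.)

F[g](ω) = \frac{2 \omega}{2 \omega - 11 i}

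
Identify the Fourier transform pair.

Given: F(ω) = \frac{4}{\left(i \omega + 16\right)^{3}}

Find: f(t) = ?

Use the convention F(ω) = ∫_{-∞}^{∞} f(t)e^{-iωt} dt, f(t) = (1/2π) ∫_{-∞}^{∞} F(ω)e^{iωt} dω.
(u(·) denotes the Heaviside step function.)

f(t) = 2 t^{2} e^{- 16 t} u\left(t\right)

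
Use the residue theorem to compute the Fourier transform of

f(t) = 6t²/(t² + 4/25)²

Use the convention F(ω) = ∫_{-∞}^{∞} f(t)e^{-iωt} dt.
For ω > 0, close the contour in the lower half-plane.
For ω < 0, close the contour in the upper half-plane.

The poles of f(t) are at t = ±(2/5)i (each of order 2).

Let g(z) = f(z)e^{-iωz}; for large |z| the factor e^{-iωz} decays in the lower half-plane when ω > 0 and in the upper half-plane when ω < 0.

Case ω > 0 (lower half-plane, clockwise contour ⇒ F(ω) = -2πi·ΣRes):
  Res_{z = - \frac{2 i}{5}} g(z) = \frac{3 i \left(5 - 2 \omega\right) e^{- \frac{2 \omega}{5}}}{4} (pole of order 2)
  F(ω) = -2πi·ΣRes = \frac{3 \pi \left(5 - 2 \omega\right) e^{- \frac{2 \omega}{5}}}{2}

Case ω < 0 (upper half-plane, counterclockwise contour ⇒ F(ω) = +2πi·ΣRes):
  Res_{z = \frac{2 i}{5}} g(z) = \frac{3 i \left(- 2 \omega - 5\right) e^{\frac{2 \omega}{5}}}{4} (pole of order 2)
  F(ω) = 2πi·ΣRes = \frac{3 \pi \left(2 \omega + 5\right) e^{\frac{2 \omega}{5}}}{2}

Both cases combine into a single formula in |ω|:

F(ω) = \frac{3 \pi \left(5 - 2 \left|{\omega}\right|\right) e^{- \frac{2 \left|{\omega}\right|}{5}}}{2}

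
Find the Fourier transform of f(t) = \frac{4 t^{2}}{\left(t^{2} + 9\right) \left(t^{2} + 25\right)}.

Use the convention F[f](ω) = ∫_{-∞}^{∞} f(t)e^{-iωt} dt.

F(ω) = \frac{\pi \left(5 - 3 e^{2 \left|{\omega}\right|}\right) e^{- 5 \left|{\omega}\right|}}{4}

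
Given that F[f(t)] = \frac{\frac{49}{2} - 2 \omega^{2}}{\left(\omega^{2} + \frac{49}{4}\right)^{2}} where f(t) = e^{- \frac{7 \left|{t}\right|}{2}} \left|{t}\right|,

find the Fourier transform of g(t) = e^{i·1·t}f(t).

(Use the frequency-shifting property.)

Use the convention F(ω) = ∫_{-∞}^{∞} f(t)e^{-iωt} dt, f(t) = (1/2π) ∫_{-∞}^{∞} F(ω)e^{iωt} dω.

F[g](ω) = \frac{8 \left(49 - 4 \left(\omega - 1\right)^{2}\right)}{\left(4 \left(\omega - 1\right)^{2} + 49\right)^{2}}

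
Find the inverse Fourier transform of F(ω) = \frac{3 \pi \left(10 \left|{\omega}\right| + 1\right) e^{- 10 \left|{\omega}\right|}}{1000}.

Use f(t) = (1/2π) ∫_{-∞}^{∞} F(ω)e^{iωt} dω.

f(t) = \frac{6}{\left(t^{2} + 100\right)^{2}}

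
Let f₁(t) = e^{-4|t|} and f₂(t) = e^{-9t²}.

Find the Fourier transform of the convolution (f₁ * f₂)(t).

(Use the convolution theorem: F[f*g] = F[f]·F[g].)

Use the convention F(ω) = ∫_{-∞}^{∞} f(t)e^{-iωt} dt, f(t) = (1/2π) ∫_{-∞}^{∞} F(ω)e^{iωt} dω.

F[f₁*f₂](ω) = \frac{8 \sqrt{\pi} e^{- \frac{\omega^{2}}{36}}}{3 \left(\omega^{2} + 16\right)}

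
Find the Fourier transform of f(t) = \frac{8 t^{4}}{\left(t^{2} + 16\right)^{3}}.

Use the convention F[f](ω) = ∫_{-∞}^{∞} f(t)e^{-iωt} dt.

F(ω) = \frac{\pi \left(16 \omega^{2} - 20 \left|{\omega}\right| + 3\right) e^{- 4 \left|{\omega}\right|}}{4}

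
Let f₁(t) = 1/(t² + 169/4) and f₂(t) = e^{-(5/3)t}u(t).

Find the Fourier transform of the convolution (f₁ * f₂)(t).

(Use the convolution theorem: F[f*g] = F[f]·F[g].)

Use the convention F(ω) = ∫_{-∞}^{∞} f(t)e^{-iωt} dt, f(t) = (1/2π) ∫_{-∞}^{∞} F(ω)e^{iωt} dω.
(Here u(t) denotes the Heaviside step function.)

F[f₁*f₂](ω) = \frac{6 \pi e^{- \frac{13 \left|{\omega}\right|}{2}}}{13 \left(3 i \omega + 5\right)}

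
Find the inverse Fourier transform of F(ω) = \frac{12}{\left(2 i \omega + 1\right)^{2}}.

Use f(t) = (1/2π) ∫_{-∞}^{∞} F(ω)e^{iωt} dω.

f(t) = 3 t e^{- \frac{t}{2}} u\left(t\right)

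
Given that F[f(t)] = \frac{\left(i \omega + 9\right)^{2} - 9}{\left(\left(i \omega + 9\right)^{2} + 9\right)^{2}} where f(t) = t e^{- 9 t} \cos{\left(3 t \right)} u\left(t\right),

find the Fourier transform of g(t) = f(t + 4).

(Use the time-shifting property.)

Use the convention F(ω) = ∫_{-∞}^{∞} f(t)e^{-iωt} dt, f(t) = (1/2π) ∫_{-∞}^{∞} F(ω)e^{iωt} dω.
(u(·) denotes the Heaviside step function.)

F[g](ω) = \frac{\left(\left(i \omega + 9\right)^{2} - 9\right) e^{4 i \omega}}{\left(\left(i \omega + 9\right)^{2} + 9\right)^{2}}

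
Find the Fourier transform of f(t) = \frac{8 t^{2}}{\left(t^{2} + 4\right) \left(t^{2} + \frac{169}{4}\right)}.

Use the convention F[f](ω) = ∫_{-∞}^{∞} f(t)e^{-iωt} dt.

F(ω) = - \frac{64 \pi e^{- 2 \left|{\omega}\right|}}{153} + \frac{208 \pi e^{- \frac{13 \left|{\omega}\right|}{2}}}{153}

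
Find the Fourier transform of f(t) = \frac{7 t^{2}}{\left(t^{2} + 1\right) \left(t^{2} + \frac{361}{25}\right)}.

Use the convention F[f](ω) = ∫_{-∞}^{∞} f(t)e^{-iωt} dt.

F(ω) = - \frac{25 \pi e^{- \left|{\omega}\right|}}{48} + \frac{95 \pi e^{- \frac{19 \left|{\omega}\right|}{5}}}{48}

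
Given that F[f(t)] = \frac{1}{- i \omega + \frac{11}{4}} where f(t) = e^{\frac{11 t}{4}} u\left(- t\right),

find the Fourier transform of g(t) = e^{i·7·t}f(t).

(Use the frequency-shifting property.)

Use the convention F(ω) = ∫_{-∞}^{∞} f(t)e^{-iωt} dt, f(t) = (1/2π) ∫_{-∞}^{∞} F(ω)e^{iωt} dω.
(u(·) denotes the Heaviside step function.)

F[g](ω) = - \frac{4}{4 i \left(\omega - 7\right) - 11}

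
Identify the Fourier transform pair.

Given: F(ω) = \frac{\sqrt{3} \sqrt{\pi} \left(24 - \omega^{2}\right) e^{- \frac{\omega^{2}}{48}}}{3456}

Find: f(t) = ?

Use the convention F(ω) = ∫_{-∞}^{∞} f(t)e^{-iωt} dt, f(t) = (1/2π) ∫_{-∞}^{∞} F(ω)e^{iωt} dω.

f(t) = t^{2} e^{- 12 t^{2}}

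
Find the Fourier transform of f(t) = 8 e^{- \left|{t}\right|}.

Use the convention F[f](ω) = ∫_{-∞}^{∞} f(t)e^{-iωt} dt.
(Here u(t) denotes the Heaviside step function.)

F(ω) = \frac{16}{\omega^{2} + 1}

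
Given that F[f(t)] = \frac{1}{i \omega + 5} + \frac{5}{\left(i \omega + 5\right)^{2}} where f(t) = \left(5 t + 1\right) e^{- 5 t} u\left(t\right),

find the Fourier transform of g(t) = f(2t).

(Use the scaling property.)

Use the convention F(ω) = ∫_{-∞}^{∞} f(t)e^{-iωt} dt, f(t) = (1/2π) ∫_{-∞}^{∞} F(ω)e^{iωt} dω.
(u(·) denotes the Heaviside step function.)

F[g](ω) = \frac{- i \omega - 20}{\omega^{2} - 20 i \omega - 100}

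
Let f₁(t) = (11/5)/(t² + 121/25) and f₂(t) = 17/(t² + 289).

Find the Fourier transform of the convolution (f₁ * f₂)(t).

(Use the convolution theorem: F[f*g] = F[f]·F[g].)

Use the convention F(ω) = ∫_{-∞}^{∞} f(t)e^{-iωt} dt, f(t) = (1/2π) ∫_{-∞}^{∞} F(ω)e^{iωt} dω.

F[f₁*f₂](ω) = \pi^{2} e^{- \frac{96 \left|{\omega}\right|}{5}}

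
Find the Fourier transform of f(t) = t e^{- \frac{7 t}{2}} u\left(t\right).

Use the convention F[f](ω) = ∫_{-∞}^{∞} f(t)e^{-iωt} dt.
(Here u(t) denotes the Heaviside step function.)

F(ω) = \frac{4}{\left(2 i \omega + 7\right)^{2}}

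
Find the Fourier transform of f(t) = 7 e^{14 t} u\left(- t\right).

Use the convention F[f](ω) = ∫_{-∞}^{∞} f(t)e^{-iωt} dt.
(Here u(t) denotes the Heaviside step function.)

F(ω) = - \frac{7}{i \omega - 14}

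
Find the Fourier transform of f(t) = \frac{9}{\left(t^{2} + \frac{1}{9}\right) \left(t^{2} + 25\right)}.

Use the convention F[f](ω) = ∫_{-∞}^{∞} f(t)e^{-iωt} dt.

F(ω) = - \frac{81 \pi e^{- 5 \left|{\omega}\right|}}{1120} + \frac{243 \pi e^{- \frac{\left|{\omega}\right|}{3}}}{224}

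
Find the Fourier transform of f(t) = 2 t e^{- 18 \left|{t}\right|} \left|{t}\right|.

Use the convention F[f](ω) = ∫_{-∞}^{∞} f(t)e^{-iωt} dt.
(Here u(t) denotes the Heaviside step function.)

F(ω) = \frac{8 i \omega \left(\omega^{2} - 972\right)}{\left(\omega^{2} + 324\right)^{3}}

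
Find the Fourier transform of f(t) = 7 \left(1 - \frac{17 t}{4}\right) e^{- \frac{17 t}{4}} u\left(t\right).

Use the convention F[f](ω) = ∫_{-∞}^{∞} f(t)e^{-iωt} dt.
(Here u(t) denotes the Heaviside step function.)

F(ω) = \frac{112 i \omega}{- 16 \omega^{2} + 136 i \omega + 289}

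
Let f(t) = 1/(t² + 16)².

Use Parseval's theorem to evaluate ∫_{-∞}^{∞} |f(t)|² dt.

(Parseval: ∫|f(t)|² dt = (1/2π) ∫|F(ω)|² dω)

∫|f(t)|² dt = \frac{5 \pi}{262144}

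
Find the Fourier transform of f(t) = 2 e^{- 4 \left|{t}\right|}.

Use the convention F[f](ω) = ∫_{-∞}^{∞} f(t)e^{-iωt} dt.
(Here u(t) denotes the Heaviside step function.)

F(ω) = \frac{16}{\omega^{2} + 16}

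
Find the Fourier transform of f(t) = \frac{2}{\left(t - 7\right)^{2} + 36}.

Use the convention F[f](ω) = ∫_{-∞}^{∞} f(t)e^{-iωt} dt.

F(ω) = \frac{\pi e^{- 7 i \omega - 6 \left|{\omega}\right|}}{3}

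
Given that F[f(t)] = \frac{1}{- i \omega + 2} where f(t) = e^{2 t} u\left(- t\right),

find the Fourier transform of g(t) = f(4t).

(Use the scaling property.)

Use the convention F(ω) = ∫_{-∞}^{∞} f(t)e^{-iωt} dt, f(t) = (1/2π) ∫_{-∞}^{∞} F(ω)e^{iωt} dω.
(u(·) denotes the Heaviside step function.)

F[g](ω) = \frac{i}{\omega + 8 i}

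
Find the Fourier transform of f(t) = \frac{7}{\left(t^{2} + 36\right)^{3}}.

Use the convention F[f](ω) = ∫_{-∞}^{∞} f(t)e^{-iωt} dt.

F(ω) = \frac{7 \pi \left(12 \omega^{2} + 6 \left|{\omega}\right| + 1\right) e^{- 6 \left|{\omega}\right|}}{20736}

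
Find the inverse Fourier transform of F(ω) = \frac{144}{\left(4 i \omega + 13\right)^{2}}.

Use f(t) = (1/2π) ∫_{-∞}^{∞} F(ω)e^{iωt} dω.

f(t) = 9 t e^{- \frac{13 t}{4}} u\left(t\right)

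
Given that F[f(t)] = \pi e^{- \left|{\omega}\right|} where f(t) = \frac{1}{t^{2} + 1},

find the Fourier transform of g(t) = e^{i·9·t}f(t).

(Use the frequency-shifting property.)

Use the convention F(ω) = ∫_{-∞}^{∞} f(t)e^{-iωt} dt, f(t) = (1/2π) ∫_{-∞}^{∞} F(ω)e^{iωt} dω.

F[g](ω) = \pi e^{- \left|{\omega - 9}\right|}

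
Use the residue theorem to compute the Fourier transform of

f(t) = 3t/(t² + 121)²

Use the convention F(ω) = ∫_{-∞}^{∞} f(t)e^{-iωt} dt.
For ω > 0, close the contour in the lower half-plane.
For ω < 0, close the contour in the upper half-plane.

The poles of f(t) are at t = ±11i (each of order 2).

Let g(z) = f(z)e^{-iωz}; for large |z| the factor e^{-iωz} decays in the lower half-plane when ω > 0 and in the upper half-plane when ω < 0.

Case ω > 0 (lower half-plane, clockwise contour ⇒ F(ω) = -2πi·ΣRes):
  Res_{z = - 11 i} g(z) = \frac{3 \omega e^{- 11 \omega}}{44} (pole of order 2)
  F(ω) = -2πi·ΣRes = - \frac{3 i \pi \omega e^{- 11 \omega}}{22}

Case ω < 0 (upper half-plane, counterclockwise contour ⇒ F(ω) = +2πi·ΣRes):
  Res_{z = 11 i} g(z) = - \frac{3 \omega e^{11 \omega}}{44} (pole of order 2)
  F(ω) = 2πi·ΣRes = - \frac{3 i \pi \omega e^{11 \omega}}{22}

Both cases combine into a single formula in |ω|:

F(ω) = - \frac{3 i \pi \omega e^{- 11 \left|{\omega}\right|}}{22}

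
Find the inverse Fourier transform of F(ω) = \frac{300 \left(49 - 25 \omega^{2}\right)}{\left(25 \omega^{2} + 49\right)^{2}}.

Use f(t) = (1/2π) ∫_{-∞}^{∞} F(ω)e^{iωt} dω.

f(t) = 6 e^{- \frac{7 \left|{t}\right|}{5}} \left|{t}\right|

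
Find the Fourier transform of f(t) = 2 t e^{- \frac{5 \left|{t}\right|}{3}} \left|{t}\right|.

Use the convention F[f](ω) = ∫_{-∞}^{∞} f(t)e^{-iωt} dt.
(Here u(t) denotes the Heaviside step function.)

F(ω) = \frac{1944 i \omega \left(3 \omega^{2} - 25\right)}{\left(9 \omega^{2} + 25\right)^{3}}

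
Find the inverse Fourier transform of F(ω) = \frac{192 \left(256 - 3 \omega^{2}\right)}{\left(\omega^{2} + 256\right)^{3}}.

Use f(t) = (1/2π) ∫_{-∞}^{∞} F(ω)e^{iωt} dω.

f(t) = 3 t^{2} e^{- 16 \left|{t}\right|}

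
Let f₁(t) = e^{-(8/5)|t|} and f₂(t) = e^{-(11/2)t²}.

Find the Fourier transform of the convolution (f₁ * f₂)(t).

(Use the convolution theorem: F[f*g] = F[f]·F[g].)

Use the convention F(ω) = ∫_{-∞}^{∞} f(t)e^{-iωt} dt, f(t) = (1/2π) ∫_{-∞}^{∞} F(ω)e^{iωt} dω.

F[f₁*f₂](ω) = \frac{80 \sqrt{22} \sqrt{\pi} e^{- \frac{\omega^{2}}{22}}}{11 \left(25 \omega^{2} + 64\right)}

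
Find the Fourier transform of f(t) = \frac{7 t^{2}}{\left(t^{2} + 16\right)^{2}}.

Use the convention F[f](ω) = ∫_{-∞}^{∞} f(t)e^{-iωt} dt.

F(ω) = \frac{7 \pi \left(1 - 4 \left|{\omega}\right|\right) e^{- 4 \left|{\omega}\right|}}{8}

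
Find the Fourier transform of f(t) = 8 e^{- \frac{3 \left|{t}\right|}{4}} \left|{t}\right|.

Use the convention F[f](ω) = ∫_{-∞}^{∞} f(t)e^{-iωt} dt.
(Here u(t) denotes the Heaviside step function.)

F(ω) = \frac{256 \left(9 - 16 \omega^{2}\right)}{\left(16 \omega^{2} + 9\right)^{2}}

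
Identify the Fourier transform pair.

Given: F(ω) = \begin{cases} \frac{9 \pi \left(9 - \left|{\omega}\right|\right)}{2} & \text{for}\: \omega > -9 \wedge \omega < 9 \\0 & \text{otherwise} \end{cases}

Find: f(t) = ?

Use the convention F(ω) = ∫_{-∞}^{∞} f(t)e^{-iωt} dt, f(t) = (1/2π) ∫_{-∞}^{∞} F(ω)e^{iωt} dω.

f(t) = \frac{9 \sin^{2}{\left(\frac{9 t}{2} \right)}}{t^{2}}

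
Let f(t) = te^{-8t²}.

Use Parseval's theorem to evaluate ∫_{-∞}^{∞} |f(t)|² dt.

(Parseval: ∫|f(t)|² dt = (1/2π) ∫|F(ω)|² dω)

∫|f(t)|² dt = \frac{\sqrt{\pi}}{128}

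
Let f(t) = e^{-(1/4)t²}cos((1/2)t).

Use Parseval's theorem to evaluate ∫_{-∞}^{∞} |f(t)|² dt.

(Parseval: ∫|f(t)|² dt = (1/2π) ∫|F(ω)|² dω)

∫|f(t)|² dt = \frac{\sqrt{2} \sqrt{\pi} \left(1 + e^{\frac{1}{2}}\right)}{2 e^{\frac{1}{2}}}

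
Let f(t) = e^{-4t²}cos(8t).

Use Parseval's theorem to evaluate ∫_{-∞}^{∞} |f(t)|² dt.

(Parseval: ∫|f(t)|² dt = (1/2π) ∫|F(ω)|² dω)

∫|f(t)|² dt = \frac{\sqrt{2} \sqrt{\pi} \left(1 + e^{8}\right)}{8 e^{8}}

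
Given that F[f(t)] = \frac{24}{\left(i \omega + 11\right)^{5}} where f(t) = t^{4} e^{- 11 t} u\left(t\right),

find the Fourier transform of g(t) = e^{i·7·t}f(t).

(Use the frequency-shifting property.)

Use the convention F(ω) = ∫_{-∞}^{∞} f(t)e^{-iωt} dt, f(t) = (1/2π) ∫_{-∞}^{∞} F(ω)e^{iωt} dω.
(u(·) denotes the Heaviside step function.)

F[g](ω) = \frac{24}{\left(i \left(\omega - 7\right) + 11\right)^{5}}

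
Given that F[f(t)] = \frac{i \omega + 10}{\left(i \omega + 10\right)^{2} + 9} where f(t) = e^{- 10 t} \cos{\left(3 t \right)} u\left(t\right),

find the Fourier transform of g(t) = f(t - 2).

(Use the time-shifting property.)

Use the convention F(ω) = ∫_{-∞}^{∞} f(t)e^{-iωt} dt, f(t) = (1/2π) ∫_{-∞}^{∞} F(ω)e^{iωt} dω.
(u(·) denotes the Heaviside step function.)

F[g](ω) = \frac{\left(i \omega + 10\right) e^{- 2 i \omega}}{\left(i \omega + 10\right)^{2} + 9}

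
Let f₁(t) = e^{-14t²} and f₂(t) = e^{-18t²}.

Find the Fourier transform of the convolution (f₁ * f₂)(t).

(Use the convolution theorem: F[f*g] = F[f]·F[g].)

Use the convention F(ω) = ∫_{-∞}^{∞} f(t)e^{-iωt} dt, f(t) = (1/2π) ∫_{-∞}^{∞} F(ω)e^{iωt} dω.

F[f₁*f₂](ω) = \frac{\sqrt{7} \pi e^{- \frac{2 \omega^{2}}{63}}}{42}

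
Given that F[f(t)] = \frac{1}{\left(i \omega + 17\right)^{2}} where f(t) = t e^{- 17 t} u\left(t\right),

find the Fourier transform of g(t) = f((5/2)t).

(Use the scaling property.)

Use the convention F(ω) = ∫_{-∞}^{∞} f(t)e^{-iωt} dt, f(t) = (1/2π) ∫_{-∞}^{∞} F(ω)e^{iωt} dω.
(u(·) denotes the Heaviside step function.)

F[g](ω) = \frac{10}{\left(2 i \omega + 85\right)^{2}}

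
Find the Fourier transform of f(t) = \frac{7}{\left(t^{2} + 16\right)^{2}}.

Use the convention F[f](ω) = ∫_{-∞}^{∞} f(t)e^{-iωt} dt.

F(ω) = \frac{7 \pi \left(4 \left|{\omega}\right| + 1\right) e^{- 4 \left|{\omega}\right|}}{128}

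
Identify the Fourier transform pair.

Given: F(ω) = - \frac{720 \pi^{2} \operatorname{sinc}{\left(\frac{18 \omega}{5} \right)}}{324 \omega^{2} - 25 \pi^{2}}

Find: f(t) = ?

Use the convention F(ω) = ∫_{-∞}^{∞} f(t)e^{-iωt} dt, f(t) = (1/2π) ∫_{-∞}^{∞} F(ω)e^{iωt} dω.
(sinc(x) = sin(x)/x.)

f(t) = 8 \left(\begin{cases} \cos^{2}{\left(\frac{5 \pi t}{36} \right)} & \text{for}\: \left|{t}\right| < \frac{18}{5} \\0 & \text{otherwise} \end{cases}\right)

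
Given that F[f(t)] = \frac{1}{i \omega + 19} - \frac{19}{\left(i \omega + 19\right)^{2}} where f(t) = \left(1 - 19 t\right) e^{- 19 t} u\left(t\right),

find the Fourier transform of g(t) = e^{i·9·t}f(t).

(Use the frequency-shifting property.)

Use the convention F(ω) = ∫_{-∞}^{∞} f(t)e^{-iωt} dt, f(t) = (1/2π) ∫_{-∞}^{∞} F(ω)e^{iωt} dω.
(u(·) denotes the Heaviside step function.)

F[g](ω) = \frac{i \left(9 - \omega\right)}{\omega^{2} - 2 \omega \left(9 + 19 i\right) - 280 + 342 i}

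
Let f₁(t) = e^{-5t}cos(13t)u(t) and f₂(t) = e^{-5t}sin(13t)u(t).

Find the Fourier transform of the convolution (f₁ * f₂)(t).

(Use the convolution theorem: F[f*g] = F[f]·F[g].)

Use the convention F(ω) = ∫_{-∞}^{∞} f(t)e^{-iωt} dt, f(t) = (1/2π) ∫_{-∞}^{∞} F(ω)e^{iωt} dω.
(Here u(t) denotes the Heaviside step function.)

F[f₁*f₂](ω) = \frac{13 \left(i \omega + 5\right)}{\left(\left(i \omega + 5\right)^{2} + 169\right)^{2}}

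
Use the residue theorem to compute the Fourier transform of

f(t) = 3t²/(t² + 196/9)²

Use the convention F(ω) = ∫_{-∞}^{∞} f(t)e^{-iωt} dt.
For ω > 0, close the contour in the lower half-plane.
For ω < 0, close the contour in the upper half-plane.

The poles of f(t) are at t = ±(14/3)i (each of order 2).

Let g(z) = f(z)e^{-iωz}; for large |z| the factor e^{-iωz} decays in the lower half-plane when ω > 0 and in the upper half-plane when ω < 0.

Case ω > 0 (lower half-plane, clockwise contour ⇒ F(ω) = -2πi·ΣRes):
  Res_{z = - \frac{14 i}{3}} g(z) = \frac{3 i \left(3 - 14 \omega\right) e^{- \frac{14 \omega}{3}}}{56} (pole of order 2)
  F(ω) = -2πi·ΣRes = \frac{3 \pi \left(3 - 14 \omega\right) e^{- \frac{14 \omega}{3}}}{28}

Case ω < 0 (upper half-plane, counterclockwise contour ⇒ F(ω) = +2πi·ΣRes):
  Res_{z = \frac{14 i}{3}} g(z) = \frac{3 i \left(- 14 \omega - 3\right) e^{\frac{14 \omega}{3}}}{56} (pole of order 2)
  F(ω) = 2πi·ΣRes = \frac{3 \pi \left(14 \omega + 3\right) e^{\frac{14 \omega}{3}}}{28}

Both cases combine into a single formula in |ω|:

F(ω) = \frac{3 \pi \left(3 - 14 \left|{\omega}\right|\right) e^{- \frac{14 \left|{\omega}\right|}{3}}}{28}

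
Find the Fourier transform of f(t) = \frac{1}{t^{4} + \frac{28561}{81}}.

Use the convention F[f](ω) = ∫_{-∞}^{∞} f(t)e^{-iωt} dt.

F(ω) = \frac{27 \pi e^{- \frac{13 \sqrt{2} \left|{\omega}\right|}{6}} \sin{\left(\frac{13 \sqrt{2} \left|{\omega}\right|}{6} + \frac{\pi}{4} \right)}}{2197}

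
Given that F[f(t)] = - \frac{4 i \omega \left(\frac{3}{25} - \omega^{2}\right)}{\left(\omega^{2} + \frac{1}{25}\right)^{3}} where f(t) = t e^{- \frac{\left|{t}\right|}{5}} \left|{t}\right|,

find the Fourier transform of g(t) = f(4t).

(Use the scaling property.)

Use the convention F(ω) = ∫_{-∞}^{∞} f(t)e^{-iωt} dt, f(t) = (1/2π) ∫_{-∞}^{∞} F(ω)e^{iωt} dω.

F[g](ω) = \frac{40000 i \omega \left(25 \omega^{2} - 48\right)}{\left(25 \omega^{2} + 16\right)^{3}}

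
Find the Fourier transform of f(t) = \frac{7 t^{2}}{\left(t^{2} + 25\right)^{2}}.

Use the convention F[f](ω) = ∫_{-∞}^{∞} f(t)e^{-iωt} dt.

F(ω) = \frac{7 \pi \left(1 - 5 \left|{\omega}\right|\right) e^{- 5 \left|{\omega}\right|}}{10}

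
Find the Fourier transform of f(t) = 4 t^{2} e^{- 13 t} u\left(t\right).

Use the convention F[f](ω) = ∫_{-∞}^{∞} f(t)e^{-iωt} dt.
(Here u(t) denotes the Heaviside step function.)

F(ω) = \frac{8}{\left(i \omega + 13\right)^{3}}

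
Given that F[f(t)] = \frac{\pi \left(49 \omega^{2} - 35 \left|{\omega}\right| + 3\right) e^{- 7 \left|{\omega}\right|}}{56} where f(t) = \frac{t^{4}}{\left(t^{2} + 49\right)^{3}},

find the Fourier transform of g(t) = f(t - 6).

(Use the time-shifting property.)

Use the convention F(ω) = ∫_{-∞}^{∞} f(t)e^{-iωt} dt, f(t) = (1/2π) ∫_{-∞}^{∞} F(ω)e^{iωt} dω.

F[g](ω) = \frac{\pi \left(49 \omega^{2} - 35 \left|{\omega}\right| + 3\right) e^{- 6 i \omega - 7 \left|{\omega}\right|}}{56}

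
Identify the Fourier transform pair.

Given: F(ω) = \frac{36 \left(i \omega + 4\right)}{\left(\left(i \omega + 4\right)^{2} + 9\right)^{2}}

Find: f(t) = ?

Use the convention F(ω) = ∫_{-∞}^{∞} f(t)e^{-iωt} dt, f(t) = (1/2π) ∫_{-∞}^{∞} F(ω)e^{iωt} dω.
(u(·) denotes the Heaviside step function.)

f(t) = 6 t e^{- 4 t} \sin{\left(3 t \right)} u\left(t\right)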